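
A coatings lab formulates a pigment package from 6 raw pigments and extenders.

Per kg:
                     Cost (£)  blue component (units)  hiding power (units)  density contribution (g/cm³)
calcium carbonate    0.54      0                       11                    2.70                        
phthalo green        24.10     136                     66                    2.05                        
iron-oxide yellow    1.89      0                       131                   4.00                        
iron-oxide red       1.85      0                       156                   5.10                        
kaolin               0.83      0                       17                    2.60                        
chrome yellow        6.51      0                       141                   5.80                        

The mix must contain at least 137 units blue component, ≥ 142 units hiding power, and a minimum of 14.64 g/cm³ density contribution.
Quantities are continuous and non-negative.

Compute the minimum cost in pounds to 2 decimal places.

£26.94

Let x1 = kg of calcium carbonate, x2 = kg of phthalo green, x3 = kg of iron-oxide yellow, x4 = kg of iron-oxide red, x5 = kg of kaolin, x6 = kg of chrome yellow.
min 0.54x1 + 24.1x2 + 1.89x3 + 1.85x4 + 0.83x5 + 6.51x6 subject to:
  136x2 ≥ 137   (blue component)
  11x1 + 66x2 + 131x3 + 156x4 + 17x5 + 141x6 ≥ 142   (hiding power)
  2.7x1 + 2.05x2 + 4x3 + 5.1x4 + 2.6x5 + 5.8x6 ≥ 14.64   (density contribution)
  x1, x2, x3, x4, x5, x6 ≥ 0.
The minimum-cost mix takes nothing from iron-oxide yellow, kaolin, chrome yellow — only calcium carbonate, phthalo green, iron-oxide red. There the blue component, hiding power, density contribution constraints are tight.
Solving gives x1 = 4.3182, x2 = 1.0074, x4 = 0.17958.
Objective = 0.54·4.3182 + 24.1·1.0074 + 1.85·0.17958 = 26.9424.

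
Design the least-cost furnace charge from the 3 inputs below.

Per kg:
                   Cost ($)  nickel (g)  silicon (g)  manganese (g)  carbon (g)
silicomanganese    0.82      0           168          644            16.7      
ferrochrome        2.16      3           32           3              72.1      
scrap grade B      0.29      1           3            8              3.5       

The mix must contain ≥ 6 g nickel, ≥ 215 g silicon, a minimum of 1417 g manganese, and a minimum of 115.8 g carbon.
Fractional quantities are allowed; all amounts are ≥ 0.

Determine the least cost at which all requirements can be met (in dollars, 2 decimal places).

$4.74

Let x1 = kg of silicomanganese, x2 = kg of ferrochrome, x3 = kg of scrap grade B.
Minimize 0.82x1 + 2.16x2 + 0.29x3 subject to:
  3x2 + 1x3 ≥ 6   (nickel)
  168x1 + 32x2 + 3x3 ≥ 215   (silicon)
  644x1 + 3x2 + 8x3 ≥ 1417   (manganese)
  16.7x1 + 72.1x2 + 3.5x3 ≥ 115.8   (carbon)
  x1, x2, x3 ≥ 0.
All 3 inputs are positive at the optimum. Binding constraints: nickel, manganese, carbon.
So silicomanganese = 2.157 kg, ferrochrome = 0.9542 kg, scrap grade B = 3.137 kg.
Objective = 0.82·2.157 + 2.16·0.9542 + 0.29·3.137 = 4.7395.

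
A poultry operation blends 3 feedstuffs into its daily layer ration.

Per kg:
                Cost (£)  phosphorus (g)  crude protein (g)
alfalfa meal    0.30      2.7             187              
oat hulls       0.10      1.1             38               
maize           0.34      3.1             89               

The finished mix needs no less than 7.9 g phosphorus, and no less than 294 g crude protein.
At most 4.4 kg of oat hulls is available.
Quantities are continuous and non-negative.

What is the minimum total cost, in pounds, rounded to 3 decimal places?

Set it up as a linear program. Let x1 = kg of alfalfa meal, x2 = kg of oat hulls, x3 = kg of maize.
Minimise 0.3x1 + 0.1x2 + 0.34x3 subject to:
  2.7x1 + 1.1x2 + 3.1x3 ≥ 7.9   (phosphorus)
  187x1 + 38x2 + 89x3 ≥ 294   (crude protein)
  x2 ≤ 4.4
  x1, x2, x3 ≥ 0.
All 3 inputs are positive at the optimum. There the phosphorus, crude protein, the oat hulls cap constraints are tight.
Solving gives x1 = 0.3557, x2 = 4.4, x3 = 0.6773.
Hence cost = 0.3·0.3557 + 0.1·4.4 + 0.34·0.6773 = £0.77699.

£0.777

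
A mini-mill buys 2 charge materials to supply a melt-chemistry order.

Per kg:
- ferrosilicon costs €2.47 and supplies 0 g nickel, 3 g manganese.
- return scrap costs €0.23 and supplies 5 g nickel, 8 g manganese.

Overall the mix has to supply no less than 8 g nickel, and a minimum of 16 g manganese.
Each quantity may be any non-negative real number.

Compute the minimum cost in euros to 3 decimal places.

€0.460

Let x1 = kg of ferrosilicon, x2 = kg of return scrap.
min 2.47x1 + 0.23x2 s.t.:
  5x2 ≥ 8   (nickel)
  3x1 + 8x2 ≥ 16   (manganese)
  x1, x2 ≥ 0.
The cheapest feasible vertex uses only return scrap; ferrosilicon is not used. There the manganese constraint is tight.
That vertex is x2 = 2.
Total cost: 0.23·2 = 0.46000.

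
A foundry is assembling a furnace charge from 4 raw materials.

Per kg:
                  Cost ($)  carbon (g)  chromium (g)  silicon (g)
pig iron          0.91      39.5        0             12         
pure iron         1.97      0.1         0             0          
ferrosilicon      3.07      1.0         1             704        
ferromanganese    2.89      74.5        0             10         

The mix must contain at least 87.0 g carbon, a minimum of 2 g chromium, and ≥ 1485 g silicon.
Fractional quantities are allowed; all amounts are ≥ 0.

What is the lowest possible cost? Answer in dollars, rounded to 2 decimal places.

$8.32

Let x1 = kg of pig iron, x2 = kg of pure iron, x3 = kg of ferrosilicon, x4 = kg of ferromanganese.
Minimise 0.91x1 + 1.97x2 + 3.07x3 + 2.89x4 with:
  39.5x1 + 0.1x2 + 1x3 + 74.5x4 ≥ 87   (carbon)
  1x3 ≥ 2   (chromium)
  12x1 + 704x3 + 10x4 ≥ 1485   (silicon)
  x1, x2, x3, x4 ≥ 0.
The optimal basis is {pig iron, ferrosilicon}; pure iron, ferromanganese drop out. There the carbon and silicon constraints are tight.
Optimal quantities: pig iron = 2.15 kg, ferrosilicon = 2.073 kg.
Total cost: 0.91·2.15 + 3.07·2.073 = 8.3206.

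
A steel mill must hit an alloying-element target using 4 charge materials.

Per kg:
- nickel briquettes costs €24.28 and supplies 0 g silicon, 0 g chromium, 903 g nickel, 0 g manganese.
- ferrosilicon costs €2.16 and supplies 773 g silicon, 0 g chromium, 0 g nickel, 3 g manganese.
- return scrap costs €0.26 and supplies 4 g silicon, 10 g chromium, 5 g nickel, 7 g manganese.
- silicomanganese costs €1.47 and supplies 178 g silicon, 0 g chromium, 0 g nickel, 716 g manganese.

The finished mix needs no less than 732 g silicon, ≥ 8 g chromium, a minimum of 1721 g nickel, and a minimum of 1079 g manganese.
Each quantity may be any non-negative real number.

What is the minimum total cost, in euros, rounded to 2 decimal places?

Let x1 = kg of nickel briquettes, x2 = kg of ferrosilicon, x3 = kg of return scrap, x4 = kg of silicomanganese.
min 24.28x1 + 2.16x2 + 0.26x3 + 1.47x4 subject to:
  773x2 + 4x3 + 178x4 ≥ 732   (silicon)
  10x3 ≥ 8   (chromium)
  903x1 + 5x3 ≥ 1721   (nickel)
  3x2 + 7x3 + 716x4 ≥ 1079   (manganese)
  x1, x2, x3, x4 ≥ 0.
All 4 inputs are positive at the optimum. Binding constraints: silicon, chromium, nickel, manganese.
Solving gives x1 = 1.9014, x2 = 0.59818, x3 = 0.8, x4 = 1.4967.
Cost = 24.28·1.9014 + 2.16·0.59818 + 0.26·0.8 + 1.47·1.4967 = 49.8662.

€49.87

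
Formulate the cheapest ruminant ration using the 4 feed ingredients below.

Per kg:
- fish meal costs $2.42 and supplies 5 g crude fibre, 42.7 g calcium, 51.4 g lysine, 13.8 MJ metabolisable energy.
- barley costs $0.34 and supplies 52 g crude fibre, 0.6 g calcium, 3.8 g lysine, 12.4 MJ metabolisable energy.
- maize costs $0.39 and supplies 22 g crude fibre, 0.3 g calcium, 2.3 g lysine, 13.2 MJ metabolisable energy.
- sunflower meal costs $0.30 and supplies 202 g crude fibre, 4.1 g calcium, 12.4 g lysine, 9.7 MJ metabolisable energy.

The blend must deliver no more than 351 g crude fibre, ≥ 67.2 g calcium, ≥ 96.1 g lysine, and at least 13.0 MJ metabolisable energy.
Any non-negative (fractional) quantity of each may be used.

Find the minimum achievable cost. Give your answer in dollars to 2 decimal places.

$4.04

Set it up as a linear program. Let x1 = kg of fish meal, x2 = kg of barley, x3 = kg of maize, x4 = kg of sunflower meal.
Minimise 2.42x1 + 0.34x2 + 0.39x3 + 0.3x4 s.t.:
  5x1 + 52x2 + 22x3 + 202x4 ≤ 351   (crude fibre)
  42.7x1 + 0.6x2 + 0.3x3 + 4.1x4 ≥ 67.2   (calcium)
  51.4x1 + 3.8x2 + 2.3x3 + 12.4x4 ≥ 96.1   (lysine)
  13.8x1 + 12.4x2 + 13.2x3 + 9.7x4 ≥ 13   (metabolisable energy)
  x1, x2, x3, x4 ≥ 0.
At the optimum only fish meal, sunflower meal are positive (barley, maize = 0). Binding constraints: crude fibre and lysine.
Solving gives x1 = 1.459, x4 = 1.702.
Hence cost = 2.42·1.459 + 0.3·1.702 = $4.0414.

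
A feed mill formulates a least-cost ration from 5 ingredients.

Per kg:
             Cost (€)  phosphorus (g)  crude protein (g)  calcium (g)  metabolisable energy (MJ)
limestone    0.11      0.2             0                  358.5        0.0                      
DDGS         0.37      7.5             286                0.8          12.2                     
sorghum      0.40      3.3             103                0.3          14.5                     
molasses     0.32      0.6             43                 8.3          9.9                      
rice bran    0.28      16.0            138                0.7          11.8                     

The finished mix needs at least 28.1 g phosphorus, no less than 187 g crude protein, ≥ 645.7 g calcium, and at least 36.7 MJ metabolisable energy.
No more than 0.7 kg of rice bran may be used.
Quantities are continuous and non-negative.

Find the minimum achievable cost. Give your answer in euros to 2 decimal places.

€1.25

Let x1 = kg of limestone, x2 = kg of DDGS, x3 = kg of sorghum, x4 = kg of molasses, x5 = kg of rice bran.
min 0.11x1 + 0.37x2 + 0.4x3 + 0.32x4 + 0.28x5 with:
  0.2x1 + 7.5x2 + 3.3x3 + 0.6x4 + 16x5 ≥ 28.1   (phosphorus)
  286x2 + 103x3 + 43x4 + 138x5 ≥ 187   (crude protein)
  358.5x1 + 0.8x2 + 0.3x3 + 8.3x4 + 0.7x5 ≥ 645.7   (calcium)
  12.2x2 + 14.5x3 + 9.9x4 + 11.8x5 ≥ 36.7   (metabolisable energy)
  x5 ≤ 0.7
  x1, x2, x3, x4, x5 ≥ 0.
The minimum-cost mix takes nothing from molasses — only limestone, DDGS, sorghum, rice bran. Binding constraints: phosphorus, calcium, metabolisable energy, the rice bran cap.
Solving gives x1 = 1.795, x2 = 2.132, x3 = 0.1679, x5 = 0.7.
Cost = 0.11·1.795 + 0.37·2.132 + 0.4·0.1679 + 0.28·0.7 = 1.2495.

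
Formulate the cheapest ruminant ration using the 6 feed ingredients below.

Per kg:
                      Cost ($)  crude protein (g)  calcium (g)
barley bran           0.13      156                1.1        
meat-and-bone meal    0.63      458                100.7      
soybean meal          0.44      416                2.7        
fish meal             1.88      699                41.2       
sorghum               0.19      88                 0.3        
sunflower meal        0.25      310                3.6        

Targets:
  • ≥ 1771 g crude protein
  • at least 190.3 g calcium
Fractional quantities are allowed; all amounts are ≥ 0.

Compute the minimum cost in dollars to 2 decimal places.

Treat it as an LP. Let x1 = kg of barley bran, x2 = kg of meat-and-bone meal, x3 = kg of soybean meal, x4 = kg of fish meal, x5 = kg of sorghum, x6 = kg of sunflower meal.
min 0.13x1 + 0.63x2 + 0.44x3 + 1.88x4 + 0.19x5 + 0.25x6 with:
  156x1 + 458x2 + 416x3 + 699x4 + 88x5 + 310x6 ≥ 1771   (crude protein)
  1.1x1 + 100.7x2 + 2.7x3 + 41.2x4 + 0.3x5 + 3.6x6 ≥ 190.3   (calcium)
  x1, x2, x3, x4, x5, x6 ≥ 0.
At the optimum only meat-and-bone meal, sunflower meal are positive (barley bran, soybean meal, fish meal, sorghum = 0). There the crude protein and calcium constraints are tight.
That vertex is x2 = 1.78, x6 = 3.084.
Cost = 0.63·1.78 + 0.25·3.084 = 1.8924.

$1.89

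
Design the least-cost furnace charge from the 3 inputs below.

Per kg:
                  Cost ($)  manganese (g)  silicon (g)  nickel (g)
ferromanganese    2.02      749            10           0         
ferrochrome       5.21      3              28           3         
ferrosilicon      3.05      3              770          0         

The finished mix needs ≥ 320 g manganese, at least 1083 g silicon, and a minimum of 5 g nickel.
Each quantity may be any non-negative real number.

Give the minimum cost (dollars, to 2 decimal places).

Treat it as an LP. Let x1 = kg of ferromanganese, x2 = kg of ferrochrome, x3 = kg of ferrosilicon.
min 2.02x1 + 5.21x2 + 3.05x3 s.t.:
  749x1 + 3x2 + 3x3 ≥ 320   (manganese)
  10x1 + 28x2 + 770x3 ≥ 1083   (silicon)
  3x2 ≥ 5   (nickel)
  x1, x2, x3 ≥ 0.
All 3 inputs are positive at the optimum. The manganese, silicon, nickel requirements are met with equality.
That vertex is x1 = 0.4152, x2 = 1.667, x3 = 1.34.
Cost = 2.02·0.4152 + 5.21·1.667 + 3.05·1.34 = 13.6108.

$13.61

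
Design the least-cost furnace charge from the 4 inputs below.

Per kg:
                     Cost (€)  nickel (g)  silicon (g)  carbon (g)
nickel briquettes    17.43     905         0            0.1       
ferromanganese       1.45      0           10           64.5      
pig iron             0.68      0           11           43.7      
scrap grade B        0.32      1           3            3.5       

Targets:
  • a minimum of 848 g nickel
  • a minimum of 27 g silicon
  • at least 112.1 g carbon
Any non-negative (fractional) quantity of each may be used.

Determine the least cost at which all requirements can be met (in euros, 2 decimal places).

Let x1 = kg of nickel briquettes, x2 = kg of ferromanganese, x3 = kg of pig iron, x4 = kg of scrap grade B.
Minimize 17.43x1 + 1.45x2 + 0.68x3 + 0.32x4 with:
  905x1 + 1x4 ≥ 848   (nickel)
  10x2 + 11x3 + 3x4 ≥ 27   (silicon)
  0.1x1 + 64.5x2 + 43.7x3 + 3.5x4 ≥ 112.1   (carbon)
  x1, x2, x3, x4 ≥ 0.
The optimal basis is {nickel briquettes, pig iron}; ferromanganese, scrap grade B drop out. Binding constraints: nickel and carbon.
Optimal quantities: nickel briquettes = 0.93702 kg, pig iron = 2.5631 kg.
Objective = 17.43·0.93702 + 0.68·2.5631 = 18.0752.

€18.08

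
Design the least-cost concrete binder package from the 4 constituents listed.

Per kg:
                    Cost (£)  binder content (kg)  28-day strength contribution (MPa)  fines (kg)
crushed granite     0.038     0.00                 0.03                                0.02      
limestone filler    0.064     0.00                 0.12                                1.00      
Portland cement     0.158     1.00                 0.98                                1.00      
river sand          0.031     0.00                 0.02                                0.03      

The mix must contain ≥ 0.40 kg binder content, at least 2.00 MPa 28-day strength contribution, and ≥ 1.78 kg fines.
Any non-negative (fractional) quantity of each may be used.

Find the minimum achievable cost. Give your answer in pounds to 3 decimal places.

Let x1 = kg of crushed granite, x2 = kg of limestone filler, x3 = kg of Portland cement, x4 = kg of river sand.
min 0.038x1 + 0.064x2 + 0.158x3 + 0.031x4 subject to:
  1x3 ≥ 0.4   (binder content)
  0.03x1 + 0.12x2 + 0.98x3 + 0.02x4 ≥ 2   (28-day strength contribution)
  0.02x1 + 1x2 + 1x3 + 0.03x4 ≥ 1.78   (fines)
  x1, x2, x3, x4 ≥ 0.
The cheapest feasible vertex uses only Portland cement; crushed granite, limestone filler, river sand are not used. There the 28-day strength contribution constraint is tight.
That vertex is x3 = 2.041.
Objective = 0.158·2.041 = 0.32248.

£0.322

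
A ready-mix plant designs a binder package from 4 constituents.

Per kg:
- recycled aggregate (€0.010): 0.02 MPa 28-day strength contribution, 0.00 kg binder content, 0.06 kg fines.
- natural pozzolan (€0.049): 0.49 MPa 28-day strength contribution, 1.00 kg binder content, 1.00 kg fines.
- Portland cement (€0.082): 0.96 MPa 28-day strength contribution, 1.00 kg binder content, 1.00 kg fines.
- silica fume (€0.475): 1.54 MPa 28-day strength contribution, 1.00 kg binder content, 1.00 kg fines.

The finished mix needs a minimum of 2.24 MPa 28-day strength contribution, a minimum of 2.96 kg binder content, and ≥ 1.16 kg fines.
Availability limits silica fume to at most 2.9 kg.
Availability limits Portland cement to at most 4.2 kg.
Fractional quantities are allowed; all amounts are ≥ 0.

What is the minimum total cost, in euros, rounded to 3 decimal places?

€0.200

Let x1 = kg of recycled aggregate, x2 = kg of natural pozzolan, x3 = kg of Portland cement, x4 = kg of silica fume.
min 0.01x1 + 0.049x2 + 0.082x3 + 0.475x4 s.t.:
  0.02x1 + 0.49x2 + 0.96x3 + 1.54x4 ≥ 2.24   (28-day strength contribution)
  1x2 + 1x3 + 1x4 ≥ 2.96   (binder content)
  0.06x1 + 1x2 + 1x3 + 1x4 ≥ 1.16   (fines)
  x4 ≤ 2.9
  x3 ≤ 4.2
  x1, x2, x3, x4 ≥ 0.
The cheapest feasible vertex uses only natural pozzolan, Portland cement; recycled aggregate, silica fume are not used. The 28-day strength contribution and binder content requirements are met with equality.
Optimal quantities: natural pozzolan = 1.28 kg, Portland cement = 1.68 kg.
Cost = 0.049·1.28 + 0.082·1.68 = 0.20048.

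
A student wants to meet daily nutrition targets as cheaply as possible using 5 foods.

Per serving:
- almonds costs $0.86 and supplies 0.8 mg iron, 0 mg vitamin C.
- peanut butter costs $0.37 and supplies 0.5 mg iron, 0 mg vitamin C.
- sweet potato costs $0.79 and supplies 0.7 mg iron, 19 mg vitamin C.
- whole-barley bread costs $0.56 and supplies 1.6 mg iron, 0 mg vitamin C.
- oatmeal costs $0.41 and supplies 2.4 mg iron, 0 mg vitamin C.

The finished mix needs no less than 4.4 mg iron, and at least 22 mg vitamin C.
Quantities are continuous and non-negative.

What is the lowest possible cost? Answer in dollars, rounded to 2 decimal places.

$1.53

Treat it as an LP. Let x1 = servings of almonds, x2 = servings of peanut butter, x3 = servings of sweet potato, x4 = servings of whole-barley bread, x5 = servings of oatmeal.
min 0.86x1 + 0.37x2 + 0.79x3 + 0.56x4 + 0.41x5 s.t.:
  0.8x1 + 0.5x2 + 0.7x3 + 1.6x4 + 2.4x5 ≥ 4.4   (iron)
  19x3 ≥ 22   (vitamin C)
  x1, x2, x3, x4, x5 ≥ 0.
The cheapest feasible vertex uses only sweet potato, oatmeal; almonds, peanut butter, whole-barley bread are not used. Binding constraints: iron and vitamin C.
Solving gives x3 = 1.158, x5 = 1.496.
Hence cost = 0.79·1.158 + 0.41·1.496 = $1.5282.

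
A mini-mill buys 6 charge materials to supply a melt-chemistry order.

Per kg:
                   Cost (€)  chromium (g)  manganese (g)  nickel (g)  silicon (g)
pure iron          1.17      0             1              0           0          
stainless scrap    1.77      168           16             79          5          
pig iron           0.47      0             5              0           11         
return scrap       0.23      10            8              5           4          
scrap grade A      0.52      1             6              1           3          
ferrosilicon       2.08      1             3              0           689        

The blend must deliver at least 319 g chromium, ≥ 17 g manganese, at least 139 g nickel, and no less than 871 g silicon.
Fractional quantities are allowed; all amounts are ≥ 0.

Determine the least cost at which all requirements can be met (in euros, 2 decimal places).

Let x1 = kg of pure iron, x2 = kg of stainless scrap, x3 = kg of pig iron, x4 = kg of return scrap, x5 = kg of scrap grade A, x6 = kg of ferrosilicon.
Minimise 1.17x1 + 1.77x2 + 0.47x3 + 0.23x4 + 0.52x5 + 2.08x6 s.t.:
  168x2 + 10x4 + 1x5 + 1x6 ≥ 319   (chromium)
  1x1 + 16x2 + 5x3 + 8x4 + 6x5 + 3x6 ≥ 17   (manganese)
  79x2 + 5x4 + 1x5 ≥ 139   (nickel)
  5x2 + 11x3 + 4x4 + 3x5 + 689x6 ≥ 871   (silicon)
  x1, x2, x3, x4, x5, x6 ≥ 0.
The cheapest feasible vertex uses only stainless scrap, ferrosilicon; pure iron, pig iron, return scrap, scrap grade A are not used. There the chromium and silicon constraints are tight.
So stainless scrap = 1.891 kg, ferrosilicon = 1.25 kg.
Objective = 1.77·1.891 + 2.08·1.25 = 5.9471.

€5.95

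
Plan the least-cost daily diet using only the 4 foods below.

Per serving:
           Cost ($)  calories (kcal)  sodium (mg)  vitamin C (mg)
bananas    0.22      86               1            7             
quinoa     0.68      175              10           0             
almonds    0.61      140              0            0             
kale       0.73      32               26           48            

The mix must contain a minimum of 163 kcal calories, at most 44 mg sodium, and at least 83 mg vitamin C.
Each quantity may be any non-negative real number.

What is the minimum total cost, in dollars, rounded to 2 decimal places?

Set it up as a linear program. Let x1 = servings of bananas, x2 = servings of quinoa, x3 = servings of almonds, x4 = servings of kale.
Minimize 0.22x1 + 0.68x2 + 0.61x3 + 0.73x4 s.t.:
  86x1 + 175x2 + 140x3 + 32x4 ≥ 163   (calories)
  1x1 + 10x2 + 26x4 ≤ 44   (sodium)
  7x1 + 48x4 ≥ 83   (vitamin C)
  x1, x2, x3, x4 ≥ 0.
The cheapest feasible vertex uses only bananas, kale; quinoa, almonds are not used. The calories and vitamin C requirements are met with equality.
That vertex is x1 = 1.324, x4 = 1.536.
Hence cost = 0.22·1.324 + 0.73·1.536 = $1.4126.

$1.41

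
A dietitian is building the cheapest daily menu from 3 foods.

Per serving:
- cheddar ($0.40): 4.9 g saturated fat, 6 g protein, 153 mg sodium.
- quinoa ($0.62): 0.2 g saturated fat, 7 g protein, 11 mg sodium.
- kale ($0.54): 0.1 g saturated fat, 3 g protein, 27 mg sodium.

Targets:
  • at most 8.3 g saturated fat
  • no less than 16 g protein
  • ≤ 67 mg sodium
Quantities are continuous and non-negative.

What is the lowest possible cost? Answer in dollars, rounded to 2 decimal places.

$1.38

Treat it as an LP. Let x1 = servings of cheddar, x2 = servings of quinoa, x3 = servings of kale.
Minimize 0.4x1 + 0.62x2 + 0.54x3 subject to:
  4.9x1 + 0.2x2 + 0.1x3 ≤ 8.3   (saturated fat)
  6x1 + 7x2 + 3x3 ≥ 16   (protein)
  153x1 + 11x2 + 27x3 ≤ 67   (sodium)
  x1, x2, x3 ≥ 0.
The optimal basis is {cheddar, quinoa}; kale drops out. Binding constraints: protein and sodium.
Solving gives x1 = 0.2915, x2 = 2.036.
Objective = 0.4·0.2915 + 0.62·2.036 = 1.3789.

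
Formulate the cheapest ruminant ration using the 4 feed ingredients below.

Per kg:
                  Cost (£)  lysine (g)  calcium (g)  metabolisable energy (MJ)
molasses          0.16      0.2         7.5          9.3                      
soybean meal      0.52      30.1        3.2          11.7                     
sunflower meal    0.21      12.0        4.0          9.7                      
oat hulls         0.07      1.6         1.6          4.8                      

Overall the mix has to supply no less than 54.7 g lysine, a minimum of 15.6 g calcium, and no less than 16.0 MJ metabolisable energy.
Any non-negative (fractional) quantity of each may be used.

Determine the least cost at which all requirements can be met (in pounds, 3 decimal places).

£0.955

Set it up as a linear program. Let x1 = kg of molasses, x2 = kg of soybean meal, x3 = kg of sunflower meal, x4 = kg of oat hulls.
Minimize 0.16x1 + 0.52x2 + 0.21x3 + 0.07x4 with:
  0.2x1 + 30.1x2 + 12x3 + 1.6x4 ≥ 54.7   (lysine)
  7.5x1 + 3.2x2 + 4x3 + 1.6x4 ≥ 15.6   (calcium)
  9.3x1 + 11.7x2 + 9.7x3 + 4.8x4 ≥ 16   (metabolisable energy)
  x1, x2, x3, x4 ≥ 0.
At the optimum only soybean meal, sunflower meal are positive (molasses, oat hulls = 0). There the lysine and calcium constraints are tight.
Optimal quantities: soybean meal = 0.3854 kg, sunflower meal = 3.592 kg.
Total cost: 0.52·0.3854 + 0.21·3.592 = 0.95473.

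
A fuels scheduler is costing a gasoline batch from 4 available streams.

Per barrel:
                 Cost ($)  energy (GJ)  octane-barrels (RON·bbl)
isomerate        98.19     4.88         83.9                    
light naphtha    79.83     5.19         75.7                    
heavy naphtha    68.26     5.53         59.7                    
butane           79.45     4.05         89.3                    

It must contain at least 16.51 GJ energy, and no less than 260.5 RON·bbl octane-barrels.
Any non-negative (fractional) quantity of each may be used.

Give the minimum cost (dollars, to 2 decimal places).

Let x1 = barrels of isomerate, x2 = barrels of light naphtha, x3 = barrels of heavy naphtha, x4 = barrels of butane.
min 98.19x1 + 79.83x2 + 68.26x3 + 79.45x4 subject to:
  4.88x1 + 5.19x2 + 5.53x3 + 4.05x4 ≥ 16.51   (energy)
  83.9x1 + 75.7x2 + 59.7x3 + 89.3x4 ≥ 260.5   (octane-barrels)
  x1, x2, x3, x4 ≥ 0.
The cheapest feasible vertex uses only heavy naphtha, butane; isomerate, light naphtha are not used. There the energy and octane-barrels constraints are tight.
That vertex is x3 = 1.6637, x4 = 1.8049.
Objective = 68.26·1.6637 + 79.45·1.8049 = 256.9635.

$256.96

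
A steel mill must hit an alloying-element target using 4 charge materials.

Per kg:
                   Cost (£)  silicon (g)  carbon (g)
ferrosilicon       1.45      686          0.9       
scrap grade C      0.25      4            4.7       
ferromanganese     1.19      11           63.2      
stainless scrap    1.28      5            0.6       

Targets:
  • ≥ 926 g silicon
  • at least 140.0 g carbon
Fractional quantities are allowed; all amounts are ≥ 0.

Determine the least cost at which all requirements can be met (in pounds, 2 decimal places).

£4.52

Treat it as an LP. Let x1 = kg of ferrosilicon, x2 = kg of scrap grade C, x3 = kg of ferromanganese, x4 = kg of stainless scrap.
min 1.45x1 + 0.25x2 + 1.19x3 + 1.28x4 with:
  686x1 + 4x2 + 11x3 + 5x4 ≥ 926   (silicon)
  0.9x1 + 4.7x2 + 63.2x3 + 0.6x4 ≥ 140   (carbon)
  x1, x2, x3, x4 ≥ 0.
The optimal basis is {ferrosilicon, ferromanganese}; scrap grade C, stainless scrap drop out. Binding constraints: silicon and carbon.
That vertex is x1 = 1.315, x3 = 2.196.
Hence cost = 1.45·1.315 + 1.19·2.196 = £4.5200.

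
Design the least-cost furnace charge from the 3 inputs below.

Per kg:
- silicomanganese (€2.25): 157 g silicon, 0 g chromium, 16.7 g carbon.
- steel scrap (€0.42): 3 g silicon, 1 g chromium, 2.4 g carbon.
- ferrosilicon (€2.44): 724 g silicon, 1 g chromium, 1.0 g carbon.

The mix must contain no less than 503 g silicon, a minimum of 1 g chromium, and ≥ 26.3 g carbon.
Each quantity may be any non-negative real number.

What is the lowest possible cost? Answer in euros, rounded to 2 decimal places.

€4.47

Set it up as a linear program. Let x1 = kg of silicomanganese, x2 = kg of steel scrap, x3 = kg of ferrosilicon.
min 2.25x1 + 0.42x2 + 2.44x3 s.t.:
  157x1 + 3x2 + 724x3 ≥ 503   (silicon)
  1x2 + 1x3 ≥ 1   (chromium)
  16.7x1 + 2.4x2 + 1x3 ≥ 26.3   (carbon)
  x1, x2, x3 ≥ 0.
The optimal mix uses every input. Binding constraints: silicon, chromium, carbon.
Optimal quantities: silicomanganese = 1.463 kg, steel scrap = 0.625 kg, ferrosilicon = 0.375 kg.
Hence cost = 2.25·1.463 + 0.42·0.625 + 2.44·0.375 = €4.4693.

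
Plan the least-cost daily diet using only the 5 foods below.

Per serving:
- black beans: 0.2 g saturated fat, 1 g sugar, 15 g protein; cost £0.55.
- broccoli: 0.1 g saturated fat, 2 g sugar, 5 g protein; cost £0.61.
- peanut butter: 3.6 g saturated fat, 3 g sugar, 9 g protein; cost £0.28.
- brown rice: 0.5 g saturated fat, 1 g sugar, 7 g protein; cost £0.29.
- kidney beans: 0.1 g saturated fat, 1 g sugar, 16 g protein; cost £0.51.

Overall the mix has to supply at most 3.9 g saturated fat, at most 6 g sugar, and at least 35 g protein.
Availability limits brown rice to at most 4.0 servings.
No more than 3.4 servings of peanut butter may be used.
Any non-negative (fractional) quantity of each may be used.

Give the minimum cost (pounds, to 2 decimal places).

£1.11

Let x1 = servings of black beans, x2 = servings of broccoli, x3 = servings of peanut butter, x4 = servings of brown rice, x5 = servings of kidney beans.
Minimise 0.55x1 + 0.61x2 + 0.28x3 + 0.29x4 + 0.51x5 subject to:
  0.2x1 + 0.1x2 + 3.6x3 + 0.5x4 + 0.1x5 ≤ 3.9   (saturated fat)
  1x1 + 2x2 + 3x3 + 1x4 + 1x5 ≤ 6   (sugar)
  15x1 + 5x2 + 9x3 + 7x4 + 16x5 ≥ 35   (protein)
  x4 ≤ 4
  x3 ≤ 3.4
  x1, x2, x3, x4, x5 ≥ 0.
The optimal basis is {peanut butter, kidney beans}; black beans, broccoli, brown rice drop out. There the saturated fat and protein constraints are tight.
Optimal quantities: peanut butter = 1.039 servings, kidney beans = 1.603 servings.
Hence cost = 0.28·1.039 + 0.51·1.603 = £1.1085.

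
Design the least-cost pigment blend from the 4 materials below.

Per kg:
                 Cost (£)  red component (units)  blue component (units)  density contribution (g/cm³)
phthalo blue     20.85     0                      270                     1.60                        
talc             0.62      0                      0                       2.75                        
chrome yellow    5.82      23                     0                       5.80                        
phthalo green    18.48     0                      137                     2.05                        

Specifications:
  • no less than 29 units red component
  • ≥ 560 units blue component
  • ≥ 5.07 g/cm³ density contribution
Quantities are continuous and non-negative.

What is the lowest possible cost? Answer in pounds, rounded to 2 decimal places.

£50.58

Treat it as an LP. Let x1 = kg of phthalo blue, x2 = kg of talc, x3 = kg of chrome yellow, x4 = kg of phthalo green.
Minimize 20.85x1 + 0.62x2 + 5.82x3 + 18.48x4 with:
  23x3 ≥ 29   (red component)
  270x1 + 137x4 ≥ 560   (blue component)
  1.6x1 + 2.75x2 + 5.8x3 + 2.05x4 ≥ 5.07   (density contribution)
  x1, x2, x3, x4 ≥ 0.
The optimal basis is {phthalo blue, chrome yellow}; talc, phthalo green drop out. The red component and blue component requirements are met with equality.
That vertex is x1 = 2.074, x3 = 1.261.
Total cost: 20.85·2.074 + 5.82·1.261 = 50.5819.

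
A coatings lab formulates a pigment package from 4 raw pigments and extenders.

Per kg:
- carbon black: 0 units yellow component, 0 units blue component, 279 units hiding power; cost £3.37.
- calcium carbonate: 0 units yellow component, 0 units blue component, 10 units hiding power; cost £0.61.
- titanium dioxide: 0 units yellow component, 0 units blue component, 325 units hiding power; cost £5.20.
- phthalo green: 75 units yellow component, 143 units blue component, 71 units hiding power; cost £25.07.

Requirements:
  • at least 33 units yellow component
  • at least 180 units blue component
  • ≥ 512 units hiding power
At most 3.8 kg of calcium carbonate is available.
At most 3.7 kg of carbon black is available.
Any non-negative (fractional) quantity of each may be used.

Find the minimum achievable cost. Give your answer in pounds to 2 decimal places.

This is a linear program. Let x1 = kg of carbon black, x2 = kg of calcium carbonate, x3 = kg of titanium dioxide, x4 = kg of phthalo green.
Minimise 3.37x1 + 0.61x2 + 5.2x3 + 25.07x4 subject to:
  75x4 ≥ 33   (yellow component)
  143x4 ≥ 180   (blue component)
  279x1 + 10x2 + 325x3 + 71x4 ≥ 512   (hiding power)
  x2 ≤ 3.8
  x1 ≤ 3.7
  x1, x2, x3, x4 ≥ 0.
The cheapest feasible vertex uses only carbon black, phthalo green; calcium carbonate, titanium dioxide are not used. Binding constraints: blue component and hiding power.
Optimal quantities: carbon black = 1.5148 kg, phthalo green = 1.2587 kg.
Cost = 3.37·1.5148 + 25.07·1.2587 = 36.6605.

£36.66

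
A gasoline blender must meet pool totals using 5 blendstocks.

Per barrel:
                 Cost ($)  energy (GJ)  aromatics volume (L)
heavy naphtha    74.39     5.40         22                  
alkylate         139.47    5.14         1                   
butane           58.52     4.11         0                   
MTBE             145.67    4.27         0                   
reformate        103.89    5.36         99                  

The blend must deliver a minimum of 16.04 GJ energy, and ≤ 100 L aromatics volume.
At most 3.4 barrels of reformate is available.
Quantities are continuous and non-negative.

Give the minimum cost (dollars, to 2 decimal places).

$220.97

Let x1 = barrels of heavy naphtha, x2 = barrels of alkylate, x3 = barrels of butane, x4 = barrels of MTBE, x5 = barrels of reformate.
Minimize 74.39x1 + 139.47x2 + 58.52x3 + 145.67x4 + 103.89x5 subject to:
  5.4x1 + 5.14x2 + 4.11x3 + 4.27x4 + 5.36x5 ≥ 16.04   (energy)
  22x1 + 1x2 + 99x5 ≤ 100   (aromatics volume)
  x5 ≤ 3.4
  x1, x2, x3, x4, x5 ≥ 0.
The optimal basis is {heavy naphtha}; alkylate, butane, MTBE, reformate drop out. Binding constraint: energy.
That vertex is x1 = 2.9704.
Total cost: 74.39·2.9704 = 220.9681.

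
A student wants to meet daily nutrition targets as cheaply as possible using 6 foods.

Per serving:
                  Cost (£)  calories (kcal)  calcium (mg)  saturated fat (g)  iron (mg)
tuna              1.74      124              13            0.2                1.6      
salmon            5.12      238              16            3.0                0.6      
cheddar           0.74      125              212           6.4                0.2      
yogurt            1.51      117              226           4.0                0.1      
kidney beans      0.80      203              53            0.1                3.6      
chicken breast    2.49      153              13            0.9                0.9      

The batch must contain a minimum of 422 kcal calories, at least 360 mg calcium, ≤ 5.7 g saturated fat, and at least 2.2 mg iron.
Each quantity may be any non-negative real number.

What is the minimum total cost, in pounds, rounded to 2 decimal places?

£2.88

Let x1 = servings of tuna, x2 = servings of salmon, x3 = servings of cheddar, x4 = servings of yogurt, x5 = servings of kidney beans, x6 = servings of chicken breast.
Minimise 1.74x1 + 5.12x2 + 0.74x3 + 1.51x4 + 0.8x5 + 2.49x6 with:
  124x1 + 238x2 + 125x3 + 117x4 + 203x5 + 153x6 ≥ 422   (calories)
  13x1 + 16x2 + 212x3 + 226x4 + 53x5 + 13x6 ≥ 360   (calcium)
  0.2x1 + 3x2 + 6.4x3 + 4x4 + 0.1x5 + 0.9x6 ≤ 5.7   (saturated fat)
  1.6x1 + 0.6x2 + 0.2x3 + 0.1x4 + 3.6x5 + 0.9x6 ≥ 2.2   (iron)
  x1, x2, x3, x4, x5, x6 ≥ 0.
The minimum-cost mix takes nothing from tuna, salmon, chicken breast — only cheddar, yogurt, kidney beans. There the calories, calcium, saturated fat constraints are tight.
So cheddar = 0.1665 servings, yogurt = 1.125 servings, kidney beans = 1.328 servings.
Hence cost = 0.74·0.1665 + 1.51·1.125 + 0.8·1.328 = £2.8844.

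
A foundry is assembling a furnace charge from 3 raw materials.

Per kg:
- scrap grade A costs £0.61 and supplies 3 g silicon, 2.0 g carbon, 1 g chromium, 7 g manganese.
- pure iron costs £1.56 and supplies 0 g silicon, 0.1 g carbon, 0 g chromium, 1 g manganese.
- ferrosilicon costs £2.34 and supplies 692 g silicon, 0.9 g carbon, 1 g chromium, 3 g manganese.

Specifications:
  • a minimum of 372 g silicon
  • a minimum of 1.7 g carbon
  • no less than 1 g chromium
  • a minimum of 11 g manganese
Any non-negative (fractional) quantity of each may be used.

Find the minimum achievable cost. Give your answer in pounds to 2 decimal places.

Let x1 = kg of scrap grade A, x2 = kg of pure iron, x3 = kg of ferrosilicon.
Minimise 0.61x1 + 1.56x2 + 2.34x3 with:
  3x1 + 692x3 ≥ 372   (silicon)
  2x1 + 0.1x2 + 0.9x3 ≥ 1.7   (carbon)
  1x1 + 1x3 ≥ 1   (chromium)
  7x1 + 1x2 + 3x3 ≥ 11   (manganese)
  x1, x2, x3 ≥ 0.
The cheapest feasible vertex uses only scrap grade A, ferrosilicon; pure iron is not used. Binding constraints: silicon and manganese.
Optimal quantities: scrap grade A = 1.344 kg, ferrosilicon = 0.5317 kg.
Total cost: 0.61·1.344 + 2.34·0.5317 = 2.0640.

£2.06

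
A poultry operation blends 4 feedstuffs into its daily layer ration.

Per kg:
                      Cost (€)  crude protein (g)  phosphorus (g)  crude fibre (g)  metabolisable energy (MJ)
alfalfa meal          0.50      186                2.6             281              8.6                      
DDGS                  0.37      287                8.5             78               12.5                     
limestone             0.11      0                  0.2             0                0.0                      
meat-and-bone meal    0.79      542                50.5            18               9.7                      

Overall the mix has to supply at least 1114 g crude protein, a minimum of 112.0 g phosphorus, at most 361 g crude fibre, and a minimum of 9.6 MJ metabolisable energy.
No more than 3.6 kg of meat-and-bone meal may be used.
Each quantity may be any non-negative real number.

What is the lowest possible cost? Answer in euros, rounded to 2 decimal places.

€1.75

Set it up as a linear program. Let x1 = kg of alfalfa meal, x2 = kg of DDGS, x3 = kg of limestone, x4 = kg of meat-and-bone meal.
Minimise 0.5x1 + 0.37x2 + 0.11x3 + 0.79x4 with:
  186x1 + 287x2 + 542x4 ≥ 1114   (crude protein)
  2.6x1 + 8.5x2 + 0.2x3 + 50.5x4 ≥ 112   (phosphorus)
  281x1 + 78x2 + 18x4 ≤ 361   (crude fibre)
  8.6x1 + 12.5x2 + 9.7x4 ≥ 9.6   (metabolisable energy)
  x4 ≤ 3.6
  x1, x2, x3, x4 ≥ 0.
The optimal basis is {meat-and-bone meal}; alfalfa meal, DDGS, limestone drop out. The phosphorus requirement is met with equality.
That vertex is x4 = 2.218.
Cost = 0.79·2.218 = 1.7522.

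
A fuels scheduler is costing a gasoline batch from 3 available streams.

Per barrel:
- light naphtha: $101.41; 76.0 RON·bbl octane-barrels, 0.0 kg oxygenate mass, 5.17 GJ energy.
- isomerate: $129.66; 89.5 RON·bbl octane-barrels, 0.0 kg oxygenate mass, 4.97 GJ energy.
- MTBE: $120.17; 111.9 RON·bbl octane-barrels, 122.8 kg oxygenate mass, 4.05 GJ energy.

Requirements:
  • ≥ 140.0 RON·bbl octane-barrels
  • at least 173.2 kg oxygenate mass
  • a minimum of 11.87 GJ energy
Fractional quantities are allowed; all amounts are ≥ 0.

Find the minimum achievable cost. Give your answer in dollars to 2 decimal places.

Let x1 = barrels of light naphtha, x2 = barrels of isomerate, x3 = barrels of MTBE.
Minimise 101.41x1 + 129.66x2 + 120.17x3 s.t.:
  76x1 + 89.5x2 + 111.9x3 ≥ 140   (octane-barrels)
  122.8x3 ≥ 173.2   (oxygenate mass)
  5.17x1 + 4.97x2 + 4.05x3 ≥ 11.87   (energy)
  x1, x2, x3 ≥ 0.
The cheapest feasible vertex uses only light naphtha, MTBE; isomerate is not used. Binding constraints: oxygenate mass and energy.
Optimal quantities: light naphtha = 1.1911 barrels, MTBE = 1.4104 barrels.
Objective = 101.41·1.1911 + 120.17·1.4104 = 290.2772.

$290.28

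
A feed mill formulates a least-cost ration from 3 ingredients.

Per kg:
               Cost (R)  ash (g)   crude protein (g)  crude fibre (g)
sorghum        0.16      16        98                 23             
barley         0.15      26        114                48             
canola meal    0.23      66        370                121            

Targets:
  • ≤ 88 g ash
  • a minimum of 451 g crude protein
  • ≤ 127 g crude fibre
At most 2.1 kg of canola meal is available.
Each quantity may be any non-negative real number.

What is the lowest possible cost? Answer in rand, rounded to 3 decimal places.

Let x1 = kg of sorghum, x2 = kg of barley, x3 = kg of canola meal.
min 0.16x1 + 0.15x2 + 0.23x3 s.t.:
  16x1 + 26x2 + 66x3 ≤ 88   (ash)
  98x1 + 114x2 + 370x3 ≥ 451   (crude protein)
  23x1 + 48x2 + 121x3 ≤ 127   (crude fibre)
  x3 ≤ 2.1
  x1, x2, x3 ≥ 0.
The optimal basis is {sorghum, canola meal}; barley drops out. There the crude protein and crude fibre constraints are tight.
Optimal quantities: sorghum = 2.264 kg, canola meal = 0.6192 kg.
Total cost: 0.16·2.264 + 0.23·0.6192 = 0.50466.

R0.505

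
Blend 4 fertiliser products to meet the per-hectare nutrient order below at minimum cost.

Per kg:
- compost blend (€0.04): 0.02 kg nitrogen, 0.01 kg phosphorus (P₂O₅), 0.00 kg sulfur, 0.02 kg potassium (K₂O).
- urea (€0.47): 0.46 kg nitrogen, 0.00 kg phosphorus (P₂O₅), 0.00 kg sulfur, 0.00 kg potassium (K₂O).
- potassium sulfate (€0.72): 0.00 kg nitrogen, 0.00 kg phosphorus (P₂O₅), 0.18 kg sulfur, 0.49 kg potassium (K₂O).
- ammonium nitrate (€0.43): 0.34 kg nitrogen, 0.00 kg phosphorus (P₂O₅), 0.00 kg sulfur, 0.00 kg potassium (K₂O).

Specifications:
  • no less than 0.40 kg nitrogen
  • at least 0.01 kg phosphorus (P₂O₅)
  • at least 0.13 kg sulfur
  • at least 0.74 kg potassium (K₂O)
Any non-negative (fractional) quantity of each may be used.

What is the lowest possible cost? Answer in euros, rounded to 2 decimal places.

Let x1 = kg of compost blend, x2 = kg of urea, x3 = kg of potassium sulfate, x4 = kg of ammonium nitrate.
Minimize 0.04x1 + 0.47x2 + 0.72x3 + 0.43x4 s.t.:
  0.02x1 + 0.46x2 + 0.34x4 ≥ 0.4   (nitrogen)
  0.01x1 ≥ 0.01   (phosphorus (P₂O₅))
  0.18x3 ≥ 0.13   (sulfur)
  0.02x1 + 0.49x3 ≥ 0.74   (potassium (K₂O))
  x1, x2, x3, x4 ≥ 0.
At the optimum only compost blend, urea, potassium sulfate are positive (ammonium nitrate = 0). Binding constraints: nitrogen, sulfur, potassium (K₂O).
So compost blend = 19.31 kg, urea = 0.03019 kg, potassium sulfate = 0.7222 kg.
Objective = 0.04·19.31 + 0.47·0.03019 + 0.72·0.7222 = 1.3066.

€1.31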